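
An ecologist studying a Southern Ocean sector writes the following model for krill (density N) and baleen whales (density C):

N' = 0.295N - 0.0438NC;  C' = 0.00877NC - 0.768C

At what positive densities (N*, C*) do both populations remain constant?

N* ≈ 87.6, C* ≈ 6.74

Set dC/dt = 0 with C > 0: 0.00877N - 0.768 = 0, so N* = 0.768/0.00877 = 87.6.
Set dN/dt = 0 with N > 0: 0.295 - 0.0438C = 0, so C* = 0.295/0.0438 = 6.74.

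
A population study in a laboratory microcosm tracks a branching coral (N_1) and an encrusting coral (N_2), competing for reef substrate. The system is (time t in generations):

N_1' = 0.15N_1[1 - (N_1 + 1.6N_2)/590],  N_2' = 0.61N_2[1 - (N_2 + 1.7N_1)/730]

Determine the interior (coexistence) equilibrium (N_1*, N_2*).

Setting both brackets to zero gives the nullclines N_1 + 1.6N_2 = 590 and 1.7N_1 + N_2 = 730.
Substituting N_2 = 730 - 1.7N_1 into the first: N_1(1 - 1.6·1.7) = 590 - 1.6·730.
So N_1* = -578/-1.72 = 336, and then N_2* = 730 - 1.7·336 = 159.

N_1* ≈ 336, N_2* ≈ 159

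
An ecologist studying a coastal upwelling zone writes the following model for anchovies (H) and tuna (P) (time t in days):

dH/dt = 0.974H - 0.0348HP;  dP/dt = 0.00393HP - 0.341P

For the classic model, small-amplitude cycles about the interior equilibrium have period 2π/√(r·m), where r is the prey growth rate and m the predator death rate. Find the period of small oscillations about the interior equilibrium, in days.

Here r = 0.974 and m = 0.341, so r·m = 0.332.
ω = √0.332 = 0.576 per day, hence T = 2π/ω ≈ 10.9 days.

T ≈ 10.9 days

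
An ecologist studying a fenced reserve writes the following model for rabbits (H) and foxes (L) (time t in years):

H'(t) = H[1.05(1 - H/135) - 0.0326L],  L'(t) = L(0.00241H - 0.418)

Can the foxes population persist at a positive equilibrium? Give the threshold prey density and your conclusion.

Threshold H = 173; K < 173, so no, the predator goes extinct.

The predator equation gives dL/dt > 0 only when H > 0.418/0.00241 = 173.
Without the predator, H → K = 135. Since 135 < 173, the predator cannot invade.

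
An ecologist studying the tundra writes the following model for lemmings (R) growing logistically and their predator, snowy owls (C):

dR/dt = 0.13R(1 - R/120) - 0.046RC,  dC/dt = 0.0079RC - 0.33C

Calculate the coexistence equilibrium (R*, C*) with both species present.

From dC/dt = 0 with C > 0: 0.0079R* = 0.33, so R* = 41.8.
Substitute into dR/dt = 0: 0.13(1 - 41.8/120) = 0.046C*.
The bracket is 0.652, giving C* = 0.0847/0.046 = 1.84.

R* ≈ 41.8, C* ≈ 1.84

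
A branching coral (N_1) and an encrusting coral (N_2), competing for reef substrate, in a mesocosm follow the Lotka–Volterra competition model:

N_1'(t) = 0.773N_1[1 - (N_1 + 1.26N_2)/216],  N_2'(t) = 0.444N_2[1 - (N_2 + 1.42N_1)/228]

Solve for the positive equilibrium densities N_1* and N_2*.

N_1* ≈ 90.3, N_2* ≈ 99.7

Setting both brackets to zero gives the nullclines N_1 + 1.26N_2 = 216 and 1.42N_1 + N_2 = 228.
Substituting N_2 = 228 - 1.42N_1 into the first: N_1(1 - 1.26·1.42) = 216 - 1.26·228.
So N_1* = -71.3/-0.789 = 90.3, and then N_2* = 228 - 1.42·90.3 = 99.7.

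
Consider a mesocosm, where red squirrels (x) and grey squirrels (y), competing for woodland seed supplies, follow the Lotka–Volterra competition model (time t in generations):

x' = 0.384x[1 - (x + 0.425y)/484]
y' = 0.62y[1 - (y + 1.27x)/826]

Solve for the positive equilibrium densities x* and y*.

Setting both brackets to zero gives the nullclines x + 0.425y = 484 and 1.27x + y = 826.
Substituting y = 826 - 1.27x into the first: x(1 - 0.425·1.27) = 484 - 0.425·826.
So x* = 133/0.46 = 289, and then y* = 826 - 1.27·289 = 459.

x* ≈ 289, y* ≈ 459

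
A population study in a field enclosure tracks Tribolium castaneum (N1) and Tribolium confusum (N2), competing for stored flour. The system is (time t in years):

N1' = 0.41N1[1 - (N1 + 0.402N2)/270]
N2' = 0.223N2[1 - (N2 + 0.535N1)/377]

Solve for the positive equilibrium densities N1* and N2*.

Setting both brackets to zero gives the nullclines N1 + 0.402N2 = 270 and 0.535N1 + N2 = 377.
Substituting N2 = 377 - 0.535N1 into the first: N1(1 - 0.402·0.535) = 270 - 0.402·377.
So N1* = 118/0.785 = 151, and then N2* = 377 - 0.535·151 = 296.

N1* ≈ 151, N2* ≈ 296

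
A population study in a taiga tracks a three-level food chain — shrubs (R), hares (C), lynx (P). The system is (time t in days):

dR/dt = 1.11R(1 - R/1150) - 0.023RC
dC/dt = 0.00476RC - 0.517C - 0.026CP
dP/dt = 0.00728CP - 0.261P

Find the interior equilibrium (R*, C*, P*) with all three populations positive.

R* ≈ 296, C* ≈ 35.9, P* ≈ 34.3

From dP/dt = 0: 0.00728C* = 0.261, so C* = 35.9.
From dR/dt = 0: 1.11(1 - R*/1150) = 0.023·35.9, giving R* = 1150·(1 - 0.743) = 296.
From dC/dt = 0: 0.00476·296 - 0.517 = 0.026P*, so P* = 0.891/0.026 = 34.3.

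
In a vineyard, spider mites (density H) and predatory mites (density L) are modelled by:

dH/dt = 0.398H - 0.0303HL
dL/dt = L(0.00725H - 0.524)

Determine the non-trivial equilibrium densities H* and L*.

Set dL/dt = 0 with L > 0: 0.00725H - 0.524 = 0, so H* = 0.524/0.00725 = 72.3.
Set dH/dt = 0 with H > 0: 0.398 - 0.0303L = 0, so L* = 0.398/0.0303 = 13.1.

H* ≈ 72.3, L* ≈ 13.1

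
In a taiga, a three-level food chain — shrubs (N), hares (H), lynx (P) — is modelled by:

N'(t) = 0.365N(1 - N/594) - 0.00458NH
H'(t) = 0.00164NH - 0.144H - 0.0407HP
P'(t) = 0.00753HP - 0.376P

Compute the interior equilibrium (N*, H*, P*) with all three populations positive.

From dP/dt = 0: 0.00753H* = 0.376, so H* = 49.9.
From dN/dt = 0: 0.365(1 - N*/594) = 0.00458·49.9, giving N* = 594·(1 - 0.627) = 222.
From dH/dt = 0: 0.00164·222 - 0.144 = 0.0407P*, so P* = 0.22/0.0407 = 5.4.

N* ≈ 222, H* ≈ 49.9, P* ≈ 5.4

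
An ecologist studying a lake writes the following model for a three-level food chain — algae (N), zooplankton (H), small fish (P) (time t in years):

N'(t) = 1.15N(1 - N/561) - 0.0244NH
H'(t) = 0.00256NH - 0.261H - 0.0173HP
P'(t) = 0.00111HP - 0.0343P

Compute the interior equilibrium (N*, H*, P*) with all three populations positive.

N* ≈ 193, H* ≈ 30.9, P* ≈ 13.5

From dP/dt = 0: 0.00111H* = 0.0343, so H* = 30.9.
From dN/dt = 0: 1.15(1 - N*/561) = 0.0244·30.9, giving N* = 561·(1 - 0.656) = 193.
From dH/dt = 0: 0.00256·193 - 0.261 = 0.0173P*, so P* = 0.234/0.0173 = 13.5.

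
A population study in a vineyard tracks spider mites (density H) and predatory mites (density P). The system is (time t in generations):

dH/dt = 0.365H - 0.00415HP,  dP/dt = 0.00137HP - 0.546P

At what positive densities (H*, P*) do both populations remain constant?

Set dP/dt = 0 with P > 0: 0.00137H - 0.546 = 0, so H* = 0.546/0.00137 = 399.
Set dH/dt = 0 with H > 0: 0.365 - 0.00415P = 0, so P* = 0.365/0.00415 = 88.

H* ≈ 399, P* ≈ 88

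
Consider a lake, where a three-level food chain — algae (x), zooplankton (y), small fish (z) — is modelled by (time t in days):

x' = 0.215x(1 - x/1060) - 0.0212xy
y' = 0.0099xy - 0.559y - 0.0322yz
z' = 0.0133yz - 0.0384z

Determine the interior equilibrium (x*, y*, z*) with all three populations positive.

From dz/dt = 0: 0.0133y* = 0.0384, so y* = 2.89.
From dx/dt = 0: 0.215(1 - x*/1060) = 0.0212·2.89, giving x* = 1060·(1 - 0.285) = 758.
From dy/dt = 0: 0.0099·758 - 0.559 = 0.0322z*, so z* = 6.95/0.0322 = 216.

x* ≈ 758, y* ≈ 2.89, z* ≈ 216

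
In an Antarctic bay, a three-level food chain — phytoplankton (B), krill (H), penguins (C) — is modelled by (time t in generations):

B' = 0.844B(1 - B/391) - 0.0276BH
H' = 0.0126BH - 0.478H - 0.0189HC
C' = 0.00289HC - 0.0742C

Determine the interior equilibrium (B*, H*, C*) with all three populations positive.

From dC/dt = 0: 0.00289H* = 0.0742, so H* = 25.7.
From dB/dt = 0: 0.844(1 - B*/391) = 0.0276·25.7, giving B* = 391·(1 - 0.84) = 62.7.
From dH/dt = 0: 0.0126·62.7 - 0.478 = 0.0189C*, so C* = 0.312/0.0189 = 16.5.

B* ≈ 62.7, H* ≈ 25.7, C* ≈ 16.5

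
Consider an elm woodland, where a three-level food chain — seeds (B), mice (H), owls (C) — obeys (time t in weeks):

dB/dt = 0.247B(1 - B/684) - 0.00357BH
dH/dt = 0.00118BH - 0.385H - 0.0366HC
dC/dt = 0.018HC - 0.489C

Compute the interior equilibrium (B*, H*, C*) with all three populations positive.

From dC/dt = 0: 0.018H* = 0.489, so H* = 27.2.
From dB/dt = 0: 0.247(1 - B*/684) = 0.00357·27.2, giving B* = 684·(1 - 0.393) = 415.
From dH/dt = 0: 0.00118·415 - 0.385 = 0.0366C*, so C* = 0.105/0.0366 = 2.87.

B* ≈ 415, H* ≈ 27.2, C* ≈ 2.87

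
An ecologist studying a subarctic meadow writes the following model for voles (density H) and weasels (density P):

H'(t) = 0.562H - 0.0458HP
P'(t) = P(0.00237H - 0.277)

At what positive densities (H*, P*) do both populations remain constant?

Set dP/dt = 0 with P > 0: 0.00237H - 0.277 = 0, so H* = 0.277/0.00237 = 117.
Set dH/dt = 0 with H > 0: 0.562 - 0.0458P = 0, so P* = 0.562/0.0458 = 12.3.

H* ≈ 117, P* ≈ 12.3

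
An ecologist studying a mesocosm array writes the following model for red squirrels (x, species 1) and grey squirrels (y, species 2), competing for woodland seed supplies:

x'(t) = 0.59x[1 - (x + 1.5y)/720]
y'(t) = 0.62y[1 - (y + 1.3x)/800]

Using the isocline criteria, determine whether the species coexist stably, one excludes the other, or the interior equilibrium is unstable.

unstable coexistence (outcome depends on initial conditions)

Compare the nullcline intercepts: K1/α12 = 720/1.5 = 480 < K2 = 800; K2/α21 = 800/1.3 = 615 < K1 = 720.
Since both are reversed, neither can invade when rare; the interior point is a saddle.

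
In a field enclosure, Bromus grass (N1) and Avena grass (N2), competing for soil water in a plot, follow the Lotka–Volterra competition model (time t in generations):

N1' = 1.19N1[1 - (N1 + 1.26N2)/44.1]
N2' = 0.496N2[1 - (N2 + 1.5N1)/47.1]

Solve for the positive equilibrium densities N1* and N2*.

Setting both brackets to zero gives the nullclines N1 + 1.26N2 = 44.1 and 1.5N1 + N2 = 47.1.
Substituting N2 = 47.1 - 1.5N1 into the first: N1(1 - 1.26·1.5) = 44.1 - 1.26·47.1.
So N1* = -15.2/-0.89 = 17.1, and then N2* = 47.1 - 1.5·17.1 = 21.4.

N1* ≈ 17.1, N2* ≈ 21.4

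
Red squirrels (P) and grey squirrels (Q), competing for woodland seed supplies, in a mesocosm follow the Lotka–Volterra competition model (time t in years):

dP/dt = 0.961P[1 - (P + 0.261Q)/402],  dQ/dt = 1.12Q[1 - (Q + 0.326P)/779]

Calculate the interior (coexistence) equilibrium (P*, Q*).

P* ≈ 217, Q* ≈ 708

Setting both brackets to zero gives the nullclines P + 0.261Q = 402 and 0.326P + Q = 779.
Substituting Q = 779 - 0.326P into the first: P(1 - 0.261·0.326) = 402 - 0.261·779.
So P* = 199/0.915 = 217, and then Q* = 779 - 0.326·217 = 708.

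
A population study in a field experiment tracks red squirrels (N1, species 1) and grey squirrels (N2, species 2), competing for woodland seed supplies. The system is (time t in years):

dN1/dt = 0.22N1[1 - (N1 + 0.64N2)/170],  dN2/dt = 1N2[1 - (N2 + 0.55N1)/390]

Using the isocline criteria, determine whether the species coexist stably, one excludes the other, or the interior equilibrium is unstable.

species 2 excludes species 1

Compare the nullcline intercepts: K1/α12 = 170/0.64 = 266 < K2 = 390; K2/α21 = 390/0.55 = 709 > K1 = 170.
Since the inequalities point opposite ways, species 2 can invade but species 1 cannot.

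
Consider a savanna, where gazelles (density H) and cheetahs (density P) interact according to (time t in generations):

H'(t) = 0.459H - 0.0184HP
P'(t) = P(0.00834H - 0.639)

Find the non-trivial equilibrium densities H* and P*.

H* ≈ 76.6, P* ≈ 24.9

Set dP/dt = 0 with P > 0: 0.00834H - 0.639 = 0, so H* = 0.639/0.00834 = 76.6.
Set dH/dt = 0 with H > 0: 0.459 - 0.0184P = 0, so P* = 0.459/0.0184 = 24.9.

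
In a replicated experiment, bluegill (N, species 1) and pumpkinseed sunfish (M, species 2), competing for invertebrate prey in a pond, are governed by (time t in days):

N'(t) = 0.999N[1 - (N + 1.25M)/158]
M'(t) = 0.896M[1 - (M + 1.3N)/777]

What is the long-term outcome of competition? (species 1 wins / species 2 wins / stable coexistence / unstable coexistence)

Compare the nullcline intercepts: K1/α12 = 158/1.25 = 126 < K2 = 777; K2/α21 = 777/1.3 = 598 > K1 = 158.
Since the inequalities point opposite ways, species 2 can invade but species 1 cannot.

species 2 excludes species 1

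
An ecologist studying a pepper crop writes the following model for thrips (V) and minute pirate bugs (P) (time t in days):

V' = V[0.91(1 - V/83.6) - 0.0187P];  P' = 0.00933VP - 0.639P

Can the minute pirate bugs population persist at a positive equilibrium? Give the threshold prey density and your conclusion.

Threshold V = 68.5; K > 68.5, so yes, the predator persists.

The predator equation gives dP/dt > 0 only when V > 0.639/0.00933 = 68.5.
Without the predator, V → K = 83.6. Since 83.6 > 68.5, the predator can invade and persist.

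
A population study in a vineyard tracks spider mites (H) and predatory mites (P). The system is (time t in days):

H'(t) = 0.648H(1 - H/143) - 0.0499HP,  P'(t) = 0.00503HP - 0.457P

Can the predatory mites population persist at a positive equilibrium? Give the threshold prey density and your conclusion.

Threshold H = 90.9; K > 90.9, so yes, the predator persists.

The predator equation gives dP/dt > 0 only when H > 0.457/0.00503 = 90.9.
Without the predator, H → K = 143. Since 143 > 90.9, the predator can invade and persist.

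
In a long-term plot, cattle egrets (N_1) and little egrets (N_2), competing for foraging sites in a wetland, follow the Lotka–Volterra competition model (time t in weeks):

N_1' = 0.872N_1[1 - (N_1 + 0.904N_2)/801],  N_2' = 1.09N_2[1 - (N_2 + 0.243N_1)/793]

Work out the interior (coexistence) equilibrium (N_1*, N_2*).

N_1* ≈ 108, N_2* ≈ 767

Setting both brackets to zero gives the nullclines N_1 + 0.904N_2 = 801 and 0.243N_1 + N_2 = 793.
Substituting N_2 = 793 - 0.243N_1 into the first: N_1(1 - 0.904·0.243) = 801 - 0.904·793.
So N_1* = 84.1/0.78 = 108, and then N_2* = 793 - 0.243·108 = 767.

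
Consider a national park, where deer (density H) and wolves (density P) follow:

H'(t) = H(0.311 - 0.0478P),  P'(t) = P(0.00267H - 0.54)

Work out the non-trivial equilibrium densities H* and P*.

H* ≈ 202, P* ≈ 6.51

Set dP/dt = 0 with P > 0: 0.00267H - 0.54 = 0, so H* = 0.54/0.00267 = 202.
Set dH/dt = 0 with H > 0: 0.311 - 0.0478P = 0, so P* = 0.311/0.0478 = 6.51.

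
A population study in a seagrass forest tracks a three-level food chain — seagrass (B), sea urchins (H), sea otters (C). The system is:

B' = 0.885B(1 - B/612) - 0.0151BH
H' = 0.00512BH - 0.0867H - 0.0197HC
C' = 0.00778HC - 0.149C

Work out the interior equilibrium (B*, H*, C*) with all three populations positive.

B* ≈ 412, H* ≈ 19.2, C* ≈ 103

From dC/dt = 0: 0.00778H* = 0.149, so H* = 19.2.
From dB/dt = 0: 0.885(1 - B*/612) = 0.0151·19.2, giving B* = 612·(1 - 0.327) = 412.
From dH/dt = 0: 0.00512·412 - 0.0867 = 0.0197C*, so C* = 2.02/0.0197 = 103.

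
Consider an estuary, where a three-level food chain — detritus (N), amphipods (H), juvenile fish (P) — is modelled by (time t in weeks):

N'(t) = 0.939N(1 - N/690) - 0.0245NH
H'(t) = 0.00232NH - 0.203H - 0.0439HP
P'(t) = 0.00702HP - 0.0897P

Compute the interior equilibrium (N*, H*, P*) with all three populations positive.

From dP/dt = 0: 0.00702H* = 0.0897, so H* = 12.8.
From dN/dt = 0: 0.939(1 - N*/690) = 0.0245·12.8, giving N* = 690·(1 - 0.333) = 460.
From dH/dt = 0: 0.00232·460 - 0.203 = 0.0439P*, so P* = 0.864/0.0439 = 19.7.

N* ≈ 460, H* ≈ 12.8, P* ≈ 19.7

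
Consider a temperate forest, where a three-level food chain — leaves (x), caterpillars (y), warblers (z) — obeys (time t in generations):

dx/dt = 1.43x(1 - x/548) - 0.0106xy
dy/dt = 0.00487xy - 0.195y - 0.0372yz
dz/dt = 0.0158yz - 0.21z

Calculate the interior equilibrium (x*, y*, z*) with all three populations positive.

From dz/dt = 0: 0.0158y* = 0.21, so y* = 13.3.
From dx/dt = 0: 1.43(1 - x*/548) = 0.0106·13.3, giving x* = 548·(1 - 0.0985) = 494.
From dy/dt = 0: 0.00487·494 - 0.195 = 0.0372z*, so z* = 2.21/0.0372 = 59.4.

x* ≈ 494, y* ≈ 13.3, z* ≈ 59.4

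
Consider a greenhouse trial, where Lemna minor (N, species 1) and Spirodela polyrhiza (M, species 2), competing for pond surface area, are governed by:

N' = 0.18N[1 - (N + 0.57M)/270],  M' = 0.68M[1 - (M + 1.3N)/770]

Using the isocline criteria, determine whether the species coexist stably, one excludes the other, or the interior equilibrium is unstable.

Compare the nullcline intercepts: K1/α12 = 270/0.57 = 474 < K2 = 770; K2/α21 = 770/1.3 = 592 > K1 = 270.
Since the inequalities point opposite ways, species 2 can invade but species 1 cannot.

species 2 excludes species 1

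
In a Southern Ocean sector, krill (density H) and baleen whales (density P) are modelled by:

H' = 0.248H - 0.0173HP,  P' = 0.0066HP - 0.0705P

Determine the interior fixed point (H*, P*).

H* ≈ 10.7, P* ≈ 14.3

Set dP/dt = 0 with P > 0: 0.0066H - 0.0705 = 0, so H* = 0.0705/0.0066 = 10.7.
Set dH/dt = 0 with H > 0: 0.248 - 0.0173P = 0, so P* = 0.248/0.0173 = 14.3.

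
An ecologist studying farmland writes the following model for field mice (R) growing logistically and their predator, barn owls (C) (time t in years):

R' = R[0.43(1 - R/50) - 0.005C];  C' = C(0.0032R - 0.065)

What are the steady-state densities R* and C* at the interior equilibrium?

From dC/dt = 0 with C > 0: 0.0032R* = 0.065, so R* = 20.3.
Substitute into dR/dt = 0: 0.43(1 - 20.3/50) = 0.005C*.
The bracket is 0.594, giving C* = 0.255/0.005 = 51.1.

R* ≈ 20.3, C* ≈ 51.1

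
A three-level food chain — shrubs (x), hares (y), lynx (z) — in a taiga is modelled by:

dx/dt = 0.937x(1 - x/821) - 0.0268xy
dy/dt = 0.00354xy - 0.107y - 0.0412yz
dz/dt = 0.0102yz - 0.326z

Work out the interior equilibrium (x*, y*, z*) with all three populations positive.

From dz/dt = 0: 0.0102y* = 0.326, so y* = 32.
From dx/dt = 0: 0.937(1 - x*/821) = 0.0268·32, giving x* = 821·(1 - 0.914) = 70.5.
From dy/dt = 0: 0.00354·70.5 - 0.107 = 0.0412z*, so z* = 0.143/0.0412 = 3.46.

x* ≈ 70.5, y* ≈ 32, z* ≈ 3.46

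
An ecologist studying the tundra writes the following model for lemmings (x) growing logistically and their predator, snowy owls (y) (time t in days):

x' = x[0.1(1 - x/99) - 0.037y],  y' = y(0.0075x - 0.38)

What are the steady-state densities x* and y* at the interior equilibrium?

x* ≈ 50.7, y* ≈ 1.32

From dy/dt = 0 with y > 0: 0.0075x* = 0.38, so x* = 50.7.
Substitute into dx/dt = 0: 0.1(1 - 50.7/99) = 0.037y*.
The bracket is 0.488, giving y* = 0.0488/0.037 = 1.32.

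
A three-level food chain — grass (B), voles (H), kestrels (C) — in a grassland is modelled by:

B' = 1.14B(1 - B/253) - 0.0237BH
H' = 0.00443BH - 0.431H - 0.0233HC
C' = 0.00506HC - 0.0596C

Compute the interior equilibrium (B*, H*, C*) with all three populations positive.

B* ≈ 191, H* ≈ 11.8, C* ≈ 17.8

From dC/dt = 0: 0.00506H* = 0.0596, so H* = 11.8.
From dB/dt = 0: 1.14(1 - B*/253) = 0.0237·11.8, giving B* = 253·(1 - 0.245) = 191.
From dH/dt = 0: 0.00443·191 - 0.431 = 0.0233C*, so C* = 0.415/0.0233 = 17.8.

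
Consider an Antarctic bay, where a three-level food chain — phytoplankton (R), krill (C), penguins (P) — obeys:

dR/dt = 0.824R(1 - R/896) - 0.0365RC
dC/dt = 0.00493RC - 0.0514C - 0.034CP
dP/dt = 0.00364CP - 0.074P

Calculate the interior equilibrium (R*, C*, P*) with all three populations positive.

From dP/dt = 0: 0.00364C* = 0.074, so C* = 20.3.
From dR/dt = 0: 0.824(1 - R*/896) = 0.0365·20.3, giving R* = 896·(1 - 0.901) = 89.1.
From dC/dt = 0: 0.00493·89.1 - 0.0514 = 0.034P*, so P* = 0.388/0.034 = 11.4.

R* ≈ 89.1, C* ≈ 20.3, P* ≈ 11.4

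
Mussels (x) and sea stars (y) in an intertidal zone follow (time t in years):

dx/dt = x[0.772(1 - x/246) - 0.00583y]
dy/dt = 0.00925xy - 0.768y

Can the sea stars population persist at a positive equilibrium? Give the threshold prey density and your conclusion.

Threshold x = 83; K > 83, so yes, the predator persists.

The predator equation gives dy/dt > 0 only when x > 0.768/0.00925 = 83.
Without the predator, x → K = 246. Since 246 > 83, the predator can invade and persist.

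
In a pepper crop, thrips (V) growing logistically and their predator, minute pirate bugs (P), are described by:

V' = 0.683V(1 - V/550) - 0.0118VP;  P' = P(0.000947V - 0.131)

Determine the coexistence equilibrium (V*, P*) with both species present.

V* ≈ 138, P* ≈ 43.3

From dP/dt = 0 with P > 0: 0.000947V* = 0.131, so V* = 138.
Substitute into dV/dt = 0: 0.683(1 - 138/550) = 0.0118P*.
The bracket is 0.748, giving P* = 0.511/0.0118 = 43.3.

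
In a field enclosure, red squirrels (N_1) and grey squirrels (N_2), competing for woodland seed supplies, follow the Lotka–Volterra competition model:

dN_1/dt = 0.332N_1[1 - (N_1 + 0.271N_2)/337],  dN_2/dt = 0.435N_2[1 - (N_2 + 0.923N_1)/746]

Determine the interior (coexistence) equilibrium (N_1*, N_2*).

N_1* ≈ 180, N_2* ≈ 580

Setting both brackets to zero gives the nullclines N_1 + 0.271N_2 = 337 and 0.923N_1 + N_2 = 746.
Substituting N_2 = 746 - 0.923N_1 into the first: N_1(1 - 0.271·0.923) = 337 - 0.271·746.
So N_1* = 135/0.75 = 180, and then N_2* = 746 - 0.923·180 = 580.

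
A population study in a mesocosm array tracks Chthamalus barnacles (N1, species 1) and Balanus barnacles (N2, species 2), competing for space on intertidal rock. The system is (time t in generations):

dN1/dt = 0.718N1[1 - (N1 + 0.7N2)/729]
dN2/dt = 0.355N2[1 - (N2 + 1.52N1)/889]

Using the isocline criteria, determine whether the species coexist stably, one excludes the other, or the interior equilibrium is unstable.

species 1 excludes species 2

Compare the nullcline intercepts: K1/α12 = 729/0.7 = 1040 > K2 = 889; K2/α21 = 889/1.52 = 585 < K1 = 729.
Since the inequalities point opposite ways, species 1 can invade but species 2 cannot.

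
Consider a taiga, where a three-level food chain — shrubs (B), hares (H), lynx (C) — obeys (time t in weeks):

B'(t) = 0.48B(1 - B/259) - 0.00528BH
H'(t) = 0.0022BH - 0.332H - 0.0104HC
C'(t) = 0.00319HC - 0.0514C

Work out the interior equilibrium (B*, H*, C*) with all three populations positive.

From dC/dt = 0: 0.00319H* = 0.0514, so H* = 16.1.
From dB/dt = 0: 0.48(1 - B*/259) = 0.00528·16.1, giving B* = 259·(1 - 0.177) = 213.
From dH/dt = 0: 0.0022·213 - 0.332 = 0.0104C*, so C* = 0.137/0.0104 = 13.2.

B* ≈ 213, H* ≈ 16.1, C* ≈ 13.2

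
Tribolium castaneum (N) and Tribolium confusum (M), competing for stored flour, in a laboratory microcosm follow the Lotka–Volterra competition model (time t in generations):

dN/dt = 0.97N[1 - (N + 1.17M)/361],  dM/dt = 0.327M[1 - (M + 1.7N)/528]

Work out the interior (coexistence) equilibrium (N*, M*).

Setting both brackets to zero gives the nullclines N + 1.17M = 361 and 1.7N + M = 528.
Substituting M = 528 - 1.7N into the first: N(1 - 1.17·1.7) = 361 - 1.17·528.
So N* = -257/-0.989 = 260, and then M* = 528 - 1.7·260 = 86.7.

N* ≈ 260, M* ≈ 86.7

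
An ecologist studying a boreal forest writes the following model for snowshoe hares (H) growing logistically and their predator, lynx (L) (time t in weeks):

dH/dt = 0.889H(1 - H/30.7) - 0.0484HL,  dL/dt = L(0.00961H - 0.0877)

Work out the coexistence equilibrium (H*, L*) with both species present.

H* ≈ 9.13, L* ≈ 12.9

From dL/dt = 0 with L > 0: 0.00961H* = 0.0877, so H* = 9.13.
Substitute into dH/dt = 0: 0.889(1 - 9.13/30.7) = 0.0484L*.
The bracket is 0.703, giving L* = 0.625/0.0484 = 12.9.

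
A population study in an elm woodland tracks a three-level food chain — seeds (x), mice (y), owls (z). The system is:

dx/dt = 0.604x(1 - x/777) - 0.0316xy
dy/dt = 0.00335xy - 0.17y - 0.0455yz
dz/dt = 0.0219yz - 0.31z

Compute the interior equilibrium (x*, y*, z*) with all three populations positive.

From dz/dt = 0: 0.0219y* = 0.31, so y* = 14.2.
From dx/dt = 0: 0.604(1 - x*/777) = 0.0316·14.2, giving x* = 777·(1 - 0.741) = 202.
From dy/dt = 0: 0.00335·202 - 0.17 = 0.0455z*, so z* = 0.505/0.0455 = 11.1.

x* ≈ 202, y* ≈ 14.2, z* ≈ 11.1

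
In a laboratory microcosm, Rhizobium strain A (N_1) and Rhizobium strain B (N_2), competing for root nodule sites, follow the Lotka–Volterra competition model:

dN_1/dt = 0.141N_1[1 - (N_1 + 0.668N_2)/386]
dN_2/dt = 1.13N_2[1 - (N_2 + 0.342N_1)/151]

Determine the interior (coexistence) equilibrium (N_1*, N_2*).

Setting both brackets to zero gives the nullclines N_1 + 0.668N_2 = 386 and 0.342N_1 + N_2 = 151.
Substituting N_2 = 151 - 0.342N_1 into the first: N_1(1 - 0.668·0.342) = 386 - 0.668·151.
So N_1* = 285/0.772 = 370, and then N_2* = 151 - 0.342·370 = 24.6.

N_1* ≈ 370, N_2* ≈ 24.6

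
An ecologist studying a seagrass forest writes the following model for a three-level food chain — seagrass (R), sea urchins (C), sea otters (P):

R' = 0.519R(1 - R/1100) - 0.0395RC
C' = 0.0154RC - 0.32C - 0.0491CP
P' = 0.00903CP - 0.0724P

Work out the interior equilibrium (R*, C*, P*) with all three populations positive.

From dP/dt = 0: 0.00903C* = 0.0724, so C* = 8.02.
From dR/dt = 0: 0.519(1 - R*/1100) = 0.0395·8.02, giving R* = 1100·(1 - 0.61) = 429.
From dC/dt = 0: 0.0154·429 - 0.32 = 0.0491P*, so P* = 6.28/0.0491 = 128.

R* ≈ 429, C* ≈ 8.02, P* ≈ 128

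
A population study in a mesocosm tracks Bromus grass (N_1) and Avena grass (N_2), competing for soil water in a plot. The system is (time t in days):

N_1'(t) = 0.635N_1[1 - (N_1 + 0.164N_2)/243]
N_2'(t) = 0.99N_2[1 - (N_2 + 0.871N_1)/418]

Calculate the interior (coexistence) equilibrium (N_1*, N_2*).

Setting both brackets to zero gives the nullclines N_1 + 0.164N_2 = 243 and 0.871N_1 + N_2 = 418.
Substituting N_2 = 418 - 0.871N_1 into the first: N_1(1 - 0.164·0.871) = 243 - 0.164·418.
So N_1* = 174/0.857 = 204, and then N_2* = 418 - 0.871·204 = 241.

N_1* ≈ 204, N_2* ≈ 241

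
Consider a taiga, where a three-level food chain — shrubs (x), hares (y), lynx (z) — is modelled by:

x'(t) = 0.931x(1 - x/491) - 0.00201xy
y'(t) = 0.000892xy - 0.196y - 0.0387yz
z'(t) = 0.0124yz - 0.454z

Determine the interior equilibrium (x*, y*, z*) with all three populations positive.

From dz/dt = 0: 0.0124y* = 0.454, so y* = 36.6.
From dx/dt = 0: 0.931(1 - x*/491) = 0.00201·36.6, giving x* = 491·(1 - 0.079) = 452.
From dy/dt = 0: 0.000892·452 - 0.196 = 0.0387z*, so z* = 0.207/0.0387 = 5.36.

x* ≈ 452, y* ≈ 36.6, z* ≈ 5.36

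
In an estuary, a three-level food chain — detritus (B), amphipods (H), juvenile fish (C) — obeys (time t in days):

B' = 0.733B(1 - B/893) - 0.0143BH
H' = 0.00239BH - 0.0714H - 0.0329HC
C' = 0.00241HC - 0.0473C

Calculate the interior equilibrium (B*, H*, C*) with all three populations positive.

From dC/dt = 0: 0.00241H* = 0.0473, so H* = 19.6.
From dB/dt = 0: 0.733(1 - B*/893) = 0.0143·19.6, giving B* = 893·(1 - 0.383) = 551.
From dH/dt = 0: 0.00239·551 - 0.0714 = 0.0329C*, so C* = 1.25/0.0329 = 37.9.

B* ≈ 551, H* ≈ 19.6, C* ≈ 37.9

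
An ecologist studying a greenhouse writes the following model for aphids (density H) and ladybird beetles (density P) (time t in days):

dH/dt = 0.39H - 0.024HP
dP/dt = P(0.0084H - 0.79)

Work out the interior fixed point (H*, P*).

H* ≈ 94, P* ≈ 16.2

Set dP/dt = 0 with P > 0: 0.0084H - 0.79 = 0, so H* = 0.79/0.0084 = 94.
Set dH/dt = 0 with H > 0: 0.39 - 0.024P = 0, so P* = 0.39/0.024 = 16.2.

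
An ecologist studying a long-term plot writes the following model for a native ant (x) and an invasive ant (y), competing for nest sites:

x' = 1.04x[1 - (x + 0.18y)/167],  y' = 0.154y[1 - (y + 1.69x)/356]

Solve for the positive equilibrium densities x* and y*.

Setting both brackets to zero gives the nullclines x + 0.18y = 167 and 1.69x + y = 356.
Substituting y = 356 - 1.69x into the first: x(1 - 0.18·1.69) = 167 - 0.18·356.
So x* = 103/0.696 = 148, and then y* = 356 - 1.69·148 = 106.

x* ≈ 148, y* ≈ 106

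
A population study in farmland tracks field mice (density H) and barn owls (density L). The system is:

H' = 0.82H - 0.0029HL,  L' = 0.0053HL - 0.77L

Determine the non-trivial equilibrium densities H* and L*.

H* ≈ 145, L* ≈ 283

Set dL/dt = 0 with L > 0: 0.0053H - 0.77 = 0, so H* = 0.77/0.0053 = 145.
Set dH/dt = 0 with H > 0: 0.82 - 0.0029L = 0, so L* = 0.82/0.0029 = 283.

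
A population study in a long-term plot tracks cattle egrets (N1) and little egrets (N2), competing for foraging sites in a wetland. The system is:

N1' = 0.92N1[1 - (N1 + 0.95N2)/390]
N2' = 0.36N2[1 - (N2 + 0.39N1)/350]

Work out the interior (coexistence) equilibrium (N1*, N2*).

Setting both brackets to zero gives the nullclines N1 + 0.95N2 = 390 and 0.39N1 + N2 = 350.
Substituting N2 = 350 - 0.39N1 into the first: N1(1 - 0.95·0.39) = 390 - 0.95·350.
So N1* = 57.5/0.629 = 91.3, and then N2* = 350 - 0.39·91.3 = 314.

N1* ≈ 91.3, N2* ≈ 314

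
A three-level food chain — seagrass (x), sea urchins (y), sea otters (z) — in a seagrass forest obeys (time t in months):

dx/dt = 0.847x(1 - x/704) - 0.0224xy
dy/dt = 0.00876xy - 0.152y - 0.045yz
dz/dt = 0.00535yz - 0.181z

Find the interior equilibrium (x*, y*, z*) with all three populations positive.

From dz/dt = 0: 0.00535y* = 0.181, so y* = 33.8.
From dx/dt = 0: 0.847(1 - x*/704) = 0.0224·33.8, giving x* = 704·(1 - 0.895) = 74.1.
From dy/dt = 0: 0.00876·74.1 - 0.152 = 0.045z*, so z* = 0.497/0.045 = 11.

x* ≈ 74.1, y* ≈ 33.8, z* ≈ 11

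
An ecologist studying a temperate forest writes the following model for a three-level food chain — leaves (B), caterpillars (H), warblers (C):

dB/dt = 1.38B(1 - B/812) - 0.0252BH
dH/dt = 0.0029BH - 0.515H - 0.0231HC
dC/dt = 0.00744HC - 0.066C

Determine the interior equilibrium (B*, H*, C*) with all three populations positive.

From dC/dt = 0: 0.00744H* = 0.066, so H* = 8.87.
From dB/dt = 0: 1.38(1 - B*/812) = 0.0252·8.87, giving B* = 812·(1 - 0.162) = 680.
From dH/dt = 0: 0.0029·680 - 0.515 = 0.0231C*, so C* = 1.46/0.0231 = 63.1.

B* ≈ 680, H* ≈ 8.87, C* ≈ 63.1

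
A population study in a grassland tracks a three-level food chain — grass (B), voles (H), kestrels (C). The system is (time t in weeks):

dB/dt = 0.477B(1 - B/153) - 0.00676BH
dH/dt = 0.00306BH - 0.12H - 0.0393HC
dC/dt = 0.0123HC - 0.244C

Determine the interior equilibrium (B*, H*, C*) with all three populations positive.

From dC/dt = 0: 0.0123H* = 0.244, so H* = 19.8.
From dB/dt = 0: 0.477(1 - B*/153) = 0.00676·19.8, giving B* = 153·(1 - 0.281) = 110.
From dH/dt = 0: 0.00306·110 - 0.12 = 0.0393C*, so C* = 0.217/0.0393 = 5.51.

B* ≈ 110, H* ≈ 19.8, C* ≈ 5.51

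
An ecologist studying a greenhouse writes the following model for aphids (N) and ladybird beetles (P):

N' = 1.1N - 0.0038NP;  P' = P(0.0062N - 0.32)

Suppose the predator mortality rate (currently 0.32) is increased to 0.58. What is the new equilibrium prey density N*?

At the interior fixed point, setting dP/dt = 0 with P > 0 fixes N* = (predator death rate)/(NP coefficient) — independent of the other coefficients.
With the change, N* = 0.58/0.0062 = 93.5; it rises from 51.6.

N* ≈ 93.5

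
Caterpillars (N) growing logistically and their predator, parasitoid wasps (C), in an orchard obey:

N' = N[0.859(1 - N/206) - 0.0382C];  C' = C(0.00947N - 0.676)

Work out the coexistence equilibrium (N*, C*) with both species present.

N* ≈ 71.4, C* ≈ 14.7

From dC/dt = 0 with C > 0: 0.00947N* = 0.676, so N* = 71.4.
Substitute into dN/dt = 0: 0.859(1 - 71.4/206) = 0.0382C*.
The bracket is 0.653, giving C* = 0.561/0.0382 = 14.7.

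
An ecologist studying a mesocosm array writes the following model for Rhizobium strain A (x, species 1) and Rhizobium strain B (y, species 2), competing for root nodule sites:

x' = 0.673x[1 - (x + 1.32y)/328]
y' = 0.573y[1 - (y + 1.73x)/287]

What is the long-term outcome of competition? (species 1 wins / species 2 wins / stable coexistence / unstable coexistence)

unstable coexistence (outcome depends on initial conditions)

Compare the nullcline intercepts: K1/α12 = 328/1.32 = 248 < K2 = 287; K2/α21 = 287/1.73 = 166 < K1 = 328.
Since both are reversed, neither can invade when rare; the interior point is a saddle.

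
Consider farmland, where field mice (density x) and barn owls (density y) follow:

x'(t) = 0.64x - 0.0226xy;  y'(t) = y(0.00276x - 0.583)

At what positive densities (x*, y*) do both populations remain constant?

x* ≈ 211, y* ≈ 28.3

Set dy/dt = 0 with y > 0: 0.00276x - 0.583 = 0, so x* = 0.583/0.00276 = 211.
Set dx/dt = 0 with x > 0: 0.64 - 0.0226y = 0, so y* = 0.64/0.0226 = 28.3.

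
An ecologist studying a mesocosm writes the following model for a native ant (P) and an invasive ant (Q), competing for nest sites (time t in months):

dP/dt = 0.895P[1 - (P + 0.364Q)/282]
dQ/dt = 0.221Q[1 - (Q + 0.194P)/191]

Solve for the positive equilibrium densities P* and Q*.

Setting both brackets to zero gives the nullclines P + 0.364Q = 282 and 0.194P + Q = 191.
Substituting Q = 191 - 0.194P into the first: P(1 - 0.364·0.194) = 282 - 0.364·191.
So P* = 212/0.929 = 229, and then Q* = 191 - 0.194·229 = 147.

P* ≈ 229, Q* ≈ 147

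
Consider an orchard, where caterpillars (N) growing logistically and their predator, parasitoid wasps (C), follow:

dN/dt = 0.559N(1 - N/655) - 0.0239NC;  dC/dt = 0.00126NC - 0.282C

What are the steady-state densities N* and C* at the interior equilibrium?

N* ≈ 224, C* ≈ 15.4

From dC/dt = 0 with C > 0: 0.00126N* = 0.282, so N* = 224.
Substitute into dN/dt = 0: 0.559(1 - 224/655) = 0.0239C*.
The bracket is 0.658, giving C* = 0.368/0.0239 = 15.4.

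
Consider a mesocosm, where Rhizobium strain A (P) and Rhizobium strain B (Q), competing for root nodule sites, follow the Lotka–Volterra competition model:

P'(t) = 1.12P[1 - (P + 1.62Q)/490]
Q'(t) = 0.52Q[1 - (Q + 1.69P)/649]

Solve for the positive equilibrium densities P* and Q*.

Setting both brackets to zero gives the nullclines P + 1.62Q = 490 and 1.69P + Q = 649.
Substituting Q = 649 - 1.69P into the first: P(1 - 1.62·1.69) = 490 - 1.62·649.
So P* = -561/-1.74 = 323, and then Q* = 649 - 1.69·323 = 103.

P* ≈ 323, Q* ≈ 103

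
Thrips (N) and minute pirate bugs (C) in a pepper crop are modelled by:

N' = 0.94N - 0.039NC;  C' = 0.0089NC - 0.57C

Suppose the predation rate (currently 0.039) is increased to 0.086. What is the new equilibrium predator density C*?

At the interior fixed point, setting dN/dt = 0 with N > 0 fixes C* = (prey growth rate)/(NC coefficient) — independent of the other coefficients.
With the change, C* = 0.94/0.086 = 10.9; it falls from 24.1.

C* ≈ 10.9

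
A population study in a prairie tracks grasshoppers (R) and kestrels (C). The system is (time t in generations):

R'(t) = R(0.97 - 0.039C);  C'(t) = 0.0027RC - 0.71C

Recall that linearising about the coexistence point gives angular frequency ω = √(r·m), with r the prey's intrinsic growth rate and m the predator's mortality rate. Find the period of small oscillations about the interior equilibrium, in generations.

T ≈ 7.57 generations

Here r = 0.97 and m = 0.71, so r·m = 0.689.
ω = √0.689 = 0.83 per generation, hence T = 2π/ω ≈ 7.57 generations.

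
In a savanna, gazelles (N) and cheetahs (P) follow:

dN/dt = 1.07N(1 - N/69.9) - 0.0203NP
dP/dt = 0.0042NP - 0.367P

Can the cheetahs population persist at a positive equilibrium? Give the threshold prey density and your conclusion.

The predator equation gives dP/dt > 0 only when N > 0.367/0.0042 = 87.4.
Without the predator, N → K = 69.9. Since 69.9 < 87.4, the predator cannot invade.

Threshold N = 87.4; K < 87.4, so no, the predator goes extinct.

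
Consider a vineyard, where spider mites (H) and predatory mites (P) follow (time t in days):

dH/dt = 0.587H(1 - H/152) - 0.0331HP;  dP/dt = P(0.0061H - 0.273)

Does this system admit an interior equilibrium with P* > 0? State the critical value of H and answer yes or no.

Threshold H = 44.8; K > 44.8, so yes, the predator persists.

The predator equation gives dP/dt > 0 only when H > 0.273/0.0061 = 44.8.
Without the predator, H → K = 152. Since 152 > 44.8, the predator can invade and persist.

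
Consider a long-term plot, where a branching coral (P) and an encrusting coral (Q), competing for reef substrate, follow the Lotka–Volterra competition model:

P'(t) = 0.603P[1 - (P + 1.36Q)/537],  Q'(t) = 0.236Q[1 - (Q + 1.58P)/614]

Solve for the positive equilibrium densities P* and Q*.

P* ≈ 259, Q* ≈ 204

Setting both brackets to zero gives the nullclines P + 1.36Q = 537 and 1.58P + Q = 614.
Substituting Q = 614 - 1.58P into the first: P(1 - 1.36·1.58) = 537 - 1.36·614.
So P* = -298/-1.15 = 259, and then Q* = 614 - 1.58·259 = 204.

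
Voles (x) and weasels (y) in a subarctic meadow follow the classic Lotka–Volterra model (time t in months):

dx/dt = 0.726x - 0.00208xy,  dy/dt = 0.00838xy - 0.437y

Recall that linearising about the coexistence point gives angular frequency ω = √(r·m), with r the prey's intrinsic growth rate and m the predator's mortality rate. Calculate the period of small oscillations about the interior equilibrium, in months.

Here r = 0.726 and m = 0.437, so r·m = 0.317.
ω = √0.317 = 0.563 per month, hence T = 2π/ω ≈ 11.2 months.

T ≈ 11.2 months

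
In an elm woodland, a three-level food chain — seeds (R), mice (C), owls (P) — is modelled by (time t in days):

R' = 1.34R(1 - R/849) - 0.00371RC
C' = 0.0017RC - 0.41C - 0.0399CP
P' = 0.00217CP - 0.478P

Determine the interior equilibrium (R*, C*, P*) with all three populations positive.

R* ≈ 331, C* ≈ 220, P* ≈ 3.84

From dP/dt = 0: 0.00217C* = 0.478, so C* = 220.
From dR/dt = 0: 1.34(1 - R*/849) = 0.00371·220, giving R* = 849·(1 - 0.61) = 331.
From dC/dt = 0: 0.0017·331 - 0.41 = 0.0399P*, so P* = 0.153/0.0399 = 3.84.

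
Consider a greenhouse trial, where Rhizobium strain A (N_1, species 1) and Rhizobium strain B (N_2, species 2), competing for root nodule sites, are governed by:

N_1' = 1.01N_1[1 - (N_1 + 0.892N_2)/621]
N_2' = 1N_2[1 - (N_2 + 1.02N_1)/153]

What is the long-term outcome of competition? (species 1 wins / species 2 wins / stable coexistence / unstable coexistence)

species 1 excludes species 2

Compare the nullcline intercepts: K1/α12 = 621/0.892 = 696 > K2 = 153; K2/α21 = 153/1.02 = 150 < K1 = 621.
Since the inequalities point opposite ways, species 1 can invade but species 2 cannot.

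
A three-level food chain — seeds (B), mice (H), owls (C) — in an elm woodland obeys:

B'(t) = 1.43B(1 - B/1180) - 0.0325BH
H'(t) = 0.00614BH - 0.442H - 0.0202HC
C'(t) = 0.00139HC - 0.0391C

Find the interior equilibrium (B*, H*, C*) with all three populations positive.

B* ≈ 426, H* ≈ 28.1, C* ≈ 107

From dC/dt = 0: 0.00139H* = 0.0391, so H* = 28.1.
From dB/dt = 0: 1.43(1 - B*/1180) = 0.0325·28.1, giving B* = 1180·(1 - 0.639) = 426.
From dH/dt = 0: 0.00614·426 - 0.442 = 0.0202C*, so C* = 2.17/0.0202 = 107.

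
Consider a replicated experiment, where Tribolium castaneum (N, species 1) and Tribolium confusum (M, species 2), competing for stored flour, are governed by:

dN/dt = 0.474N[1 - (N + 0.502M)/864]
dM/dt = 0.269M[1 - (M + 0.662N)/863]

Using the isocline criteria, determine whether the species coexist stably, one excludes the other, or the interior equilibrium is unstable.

Compare the nullcline intercepts: K1/α12 = 864/0.502 = 1720 > K2 = 863; K2/α21 = 863/0.662 = 1300 > K1 = 864.
Since both inequalities hold, each species can invade when rare, so the interior equilibrium is stable.

stable coexistence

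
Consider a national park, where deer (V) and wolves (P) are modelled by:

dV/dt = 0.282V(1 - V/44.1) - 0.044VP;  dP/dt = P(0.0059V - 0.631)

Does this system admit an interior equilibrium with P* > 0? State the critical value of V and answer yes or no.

Threshold V = 107; K < 107, so no, the predator goes extinct.

The predator equation gives dP/dt > 0 only when V > 0.631/0.0059 = 107.
Without the predator, V → K = 44.1. Since 44.1 < 107, the predator cannot invade.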